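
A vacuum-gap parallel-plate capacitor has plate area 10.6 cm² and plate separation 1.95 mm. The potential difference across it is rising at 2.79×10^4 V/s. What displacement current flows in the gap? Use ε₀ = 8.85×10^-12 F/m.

E = V/d so dE/dt = (dV/dt)/d = 1.431×10^7 V/(m·s), and I_d = ε₀ A dE/dt = (8.85×10^-12)(1.06×10^-3)(1.431×10^7) = 1.34×10^-7 A.

1.34×10^-7 A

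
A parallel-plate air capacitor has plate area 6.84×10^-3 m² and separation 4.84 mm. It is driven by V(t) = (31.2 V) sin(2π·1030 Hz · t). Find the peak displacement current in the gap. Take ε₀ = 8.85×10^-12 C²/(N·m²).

(dE/dt)_max = V₀ω/d = 4.172×10^7 V/(m·s); ω = 2πf = 6472 rad/s.
I_d,max = ε₀ A (dE/dt)_max = (8.85×10^-12)(6.84×10^-3)(4.172×10^7) = 2.53×10^-6 A.

2.53×10^-6 A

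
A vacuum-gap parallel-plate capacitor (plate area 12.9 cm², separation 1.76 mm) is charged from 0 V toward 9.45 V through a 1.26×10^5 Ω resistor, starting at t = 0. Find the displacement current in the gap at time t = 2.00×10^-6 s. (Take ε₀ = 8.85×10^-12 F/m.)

6.49×10^-6 A

With C = ε₀A/d = (8.85×10^-12)(1.29×10^-3)/(1.76×10^-3) = 6.487×10^-12 F, the time constant is τ = RC = 8.174×10^-7 s, so t/τ = 2.447 and e^(−t/τ) = 0.08655.
I_d = I_cond = (V₀/R) e^(−t/τ) = (7.500×10^-5)(0.08655) = 6.49×10^-6 A.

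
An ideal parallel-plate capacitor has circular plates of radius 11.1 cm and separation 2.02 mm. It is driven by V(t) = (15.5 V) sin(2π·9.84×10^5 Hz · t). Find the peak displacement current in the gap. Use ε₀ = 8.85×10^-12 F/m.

0.0163 A

C = ε₀A/d = (8.85×10^-12)(0.03871)/(2.02×10^-3) = 1.696×10^-10 F; ω = 2πf = 6.183×10^6 rad/s.
I_d = C dV/dt, so |I_d|_max = C V₀ ω = (1.696×10^-10)(15.5)(6.183×10^6) = 0.0163 A.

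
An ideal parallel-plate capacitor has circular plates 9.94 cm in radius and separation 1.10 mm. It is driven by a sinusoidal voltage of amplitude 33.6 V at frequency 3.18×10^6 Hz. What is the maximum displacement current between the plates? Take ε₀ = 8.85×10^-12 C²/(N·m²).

0.168 A

The displacement current equals the conduction current C dV/dt, which peaks at C V₀ ω.
With C = ε₀A/d = (8.85×10^-12)(0.03104)/(1.10×10^-3) = 2.497×10^-10 F and ω = 2πf = 1.998×10^7 rad/s, I_d,max = (2.497×10^-10)(33.6)(1.998×10^7) = 0.168 A.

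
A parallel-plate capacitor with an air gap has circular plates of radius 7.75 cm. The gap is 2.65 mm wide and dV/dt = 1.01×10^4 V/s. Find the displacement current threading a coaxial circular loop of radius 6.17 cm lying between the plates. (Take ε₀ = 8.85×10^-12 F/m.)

4.03×10^-7 A

With E = V/d, dE/dt = 3.811×10^6 V/(m·s) and πR² = 0.01887 m², giving I_d = ε₀ πR² dE/dt = 6.364×10^-7 A.
The field is uniform, so I_d,enc = I_d (r/R)² = (6.364×10^-7)(6.17/7.75)² = 4.03×10^-7 A.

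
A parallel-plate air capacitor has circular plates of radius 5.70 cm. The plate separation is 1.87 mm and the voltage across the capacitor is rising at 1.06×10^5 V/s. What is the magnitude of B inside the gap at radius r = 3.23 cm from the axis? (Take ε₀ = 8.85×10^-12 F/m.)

I_d = C dV/dt with C = ε₀πR²/d = 4.832×10^-11 F, so I_d = (4.832×10^-11)(1.06×10^5) = 5.122×10^-6 A.
∮B·dl = μ₀ I_d,enc with I_d,enc = I_d r²/R² = 1.645×10^-6 A; so B = μ₀ I_d,enc/(2πr) = 1.02×10^-11 T.

1.02×10^-11 T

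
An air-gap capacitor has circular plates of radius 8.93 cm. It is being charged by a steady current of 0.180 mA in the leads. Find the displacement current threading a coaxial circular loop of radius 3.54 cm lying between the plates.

2.83×10^-5 A

By continuity the displacement current in the gap matches the conduction current: I_d = 1.80×10^-4 A.
Since J_d is uniform, the enclosed fraction is (r/R)² = 0.1571, giving I_d,enc = 2.83×10^-5 A.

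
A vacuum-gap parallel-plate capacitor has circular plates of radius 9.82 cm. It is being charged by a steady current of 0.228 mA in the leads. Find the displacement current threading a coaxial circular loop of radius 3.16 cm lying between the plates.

2.36×10^-5 A

No conduction current crosses the gap, so I_d there equals the 2.28×10^-4 A in the leads.
The field is uniform, so I_d,enc = I_d (r/R)² = (2.28×10^-4)(3.16/9.82)² = 2.36×10^-5 A.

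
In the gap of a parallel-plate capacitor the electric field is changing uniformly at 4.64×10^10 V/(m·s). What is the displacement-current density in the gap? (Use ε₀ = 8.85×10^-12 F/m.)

J_d = ε₀ dE/dt = (8.85×10^-12)(4.64×10^10) = 0.411 A/m².

0.411 A/m²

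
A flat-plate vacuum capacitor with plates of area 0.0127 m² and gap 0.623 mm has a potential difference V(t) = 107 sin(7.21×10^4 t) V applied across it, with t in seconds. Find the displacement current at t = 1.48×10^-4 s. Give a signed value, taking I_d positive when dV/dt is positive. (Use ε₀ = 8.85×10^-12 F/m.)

-4.44×10^-4 A

dE/dt = (V₀ω/d)·cos(ωt) with ωt = 10.6708 rad: (107)(7.21×10^4)(-0.3191)/(6.23×10^-4) = -3.951×10^9 V/(m·s).
I_d = ε₀ A dE/dt = (8.85×10^-12)(0.0127)(-3.951×10^9) = -4.44×10^-4 A.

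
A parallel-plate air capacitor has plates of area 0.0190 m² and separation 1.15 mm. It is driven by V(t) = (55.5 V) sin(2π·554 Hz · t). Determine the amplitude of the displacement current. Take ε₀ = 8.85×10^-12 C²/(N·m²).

The displacement current equals the conduction current C dV/dt, which peaks at C V₀ ω.
With C = ε₀A/d = (8.85×10^-12)(0.0190)/(1.15×10^-3) = 1.462×10^-10 F and ω = 2πf = 3481 rad/s, I_d,max = (1.462×10^-10)(55.5)(3481) = 2.82×10^-5 A.

2.82×10^-5 A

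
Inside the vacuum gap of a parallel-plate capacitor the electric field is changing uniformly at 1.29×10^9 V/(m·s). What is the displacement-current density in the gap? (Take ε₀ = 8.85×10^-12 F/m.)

The displacement-current density is ε₀ ∂E/∂t = (8.85×10^-12)(1.29×10^9) = 0.0114 A/m².

0.0114 A/m²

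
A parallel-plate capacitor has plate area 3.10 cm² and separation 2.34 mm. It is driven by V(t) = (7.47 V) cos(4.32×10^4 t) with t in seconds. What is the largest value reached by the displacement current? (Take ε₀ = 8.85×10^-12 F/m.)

3.78×10^-7 A

(dE/dt)_max = V₀ω/d = 1.379×10^8 V/(m·s); ω = 4.32×10^4 rad/s.
I_d,max = ε₀ A (dE/dt)_max = (8.85×10^-12)(3.10×10^-4)(1.379×10^8) = 3.78×10^-7 A.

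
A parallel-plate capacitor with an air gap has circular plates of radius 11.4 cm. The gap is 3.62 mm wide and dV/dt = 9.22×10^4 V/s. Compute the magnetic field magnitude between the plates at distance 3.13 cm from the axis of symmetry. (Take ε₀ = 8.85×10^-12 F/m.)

4.43×10^-12 T

dE/dt = (dV/dt)/d = 2.547×10^7 V/(m·s); I_d = ε₀(πR²)(dE/dt) = (8.85×10^-12)(0.04083)(2.547×10^7) = 9.203×10^-6 A.
For r < R the Ampère–Maxwell law gives B(2πr) = μ₀ I_d (r²/R²), so B = μ₀ I_d r/(2πR²) = (4π×10^-7)(9.203×10^-6)(0.0313)/(2π·0.114²) = 4.43×10^-12 T.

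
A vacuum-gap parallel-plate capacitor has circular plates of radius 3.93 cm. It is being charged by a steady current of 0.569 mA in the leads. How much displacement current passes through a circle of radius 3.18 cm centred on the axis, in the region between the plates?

3.73×10^-4 A

Between the plates the displacement current equals the wire current: I_d = 0.569 mA = 5.69×10^-4 A.
Through an area πr² the displacement current is I_d·(πr²/πR²) = I_d (r/R)² = 3.73×10^-4 A.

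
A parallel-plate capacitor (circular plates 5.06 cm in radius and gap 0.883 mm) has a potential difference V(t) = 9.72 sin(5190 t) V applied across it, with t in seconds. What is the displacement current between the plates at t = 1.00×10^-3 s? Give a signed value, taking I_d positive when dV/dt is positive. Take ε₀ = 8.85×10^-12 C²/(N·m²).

C = ε₀A/d = (8.85×10^-12)(8.044×10^-3)/(8.83×10^-4) = 8.062×10^-11 F. dV/dt = V₀ω·cos(ωt); at ωt = 5.19 rad this factor is 0.4597.
I_d = C dV/dt = (8.062×10^-11)(9.72)(5190)(0.4597) = 1.87×10^-6 A.

1.87×10^-6 A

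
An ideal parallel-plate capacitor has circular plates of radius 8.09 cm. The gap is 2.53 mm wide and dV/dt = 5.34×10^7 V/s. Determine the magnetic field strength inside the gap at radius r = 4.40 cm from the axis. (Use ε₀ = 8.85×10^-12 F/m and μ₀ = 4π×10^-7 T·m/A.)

5.16×10^-9 T

I_d = C dV/dt with C = ε₀πR²/d = 7.192×10^-11 F, so I_d = (7.192×10^-11)(5.34×10^7) = 3.841×10^-3 A.
For r < R the Ampère–Maxwell law gives B(2πr) = μ₀ I_d (r²/R²), so B = μ₀ I_d r/(2πR²) = (4π×10^-7)(3.841×10^-3)(0.0440)/(2π·0.0809²) = 5.16×10^-9 T.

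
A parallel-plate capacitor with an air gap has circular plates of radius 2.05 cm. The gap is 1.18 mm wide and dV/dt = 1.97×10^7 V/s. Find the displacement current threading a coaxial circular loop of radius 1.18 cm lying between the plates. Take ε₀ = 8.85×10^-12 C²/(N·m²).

dE/dt = (dV/dt)/d = 1.669×10^10 V/(m·s); I_d = ε₀(πR²)(dE/dt) = (8.85×10^-12)(1.320×10^-3)(1.669×10^10) = 1.950×10^-4 A.
The field is uniform, so I_d,enc = I_d (r/R)² = (1.950×10^-4)(1.18/2.05)² = 6.46×10^-5 A.

6.46×10^-5 A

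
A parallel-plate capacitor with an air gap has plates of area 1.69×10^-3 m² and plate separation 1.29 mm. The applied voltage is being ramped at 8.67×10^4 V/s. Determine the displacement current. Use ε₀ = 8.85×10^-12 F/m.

E = V/d so dE/dt = (dV/dt)/d = 6.721×10^7 V/(m·s), and I_d = ε₀ A dE/dt = (8.85×10^-12)(1.69×10^-3)(6.721×10^7) = 1.01×10^-6 A.

1.01×10^-6 A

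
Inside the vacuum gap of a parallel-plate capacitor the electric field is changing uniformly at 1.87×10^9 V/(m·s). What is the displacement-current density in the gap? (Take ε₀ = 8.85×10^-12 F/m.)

J_d = ε₀ dE/dt = (8.85×10^-12)(1.87×10^9) = 0.0165 A/m².

0.0165 A/m²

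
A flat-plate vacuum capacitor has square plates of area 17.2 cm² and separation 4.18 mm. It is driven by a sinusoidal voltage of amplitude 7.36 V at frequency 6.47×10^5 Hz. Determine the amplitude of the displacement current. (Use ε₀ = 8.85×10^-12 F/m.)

C = ε₀A/d = (8.85×10^-12)(1.72×10^-3)/(4.18×10^-3) = 3.642×10^-12 F; ω = 2πf = 4.065×10^6 rad/s.
I_d = C dV/dt, so |I_d|_max = C V₀ ω = (3.642×10^-12)(7.36)(4.065×10^6) = 1.09×10^-4 A.

1.09×10^-4 A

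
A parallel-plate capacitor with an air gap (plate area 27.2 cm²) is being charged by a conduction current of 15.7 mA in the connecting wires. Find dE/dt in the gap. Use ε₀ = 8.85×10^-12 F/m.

6.52×10^11 V/(m·s)

The displacement current between the plates equals the conduction current, I_d = 15.7 mA.
Then dE/dt = I_d/(ε₀A) = 6.52×10^11 V/(m·s).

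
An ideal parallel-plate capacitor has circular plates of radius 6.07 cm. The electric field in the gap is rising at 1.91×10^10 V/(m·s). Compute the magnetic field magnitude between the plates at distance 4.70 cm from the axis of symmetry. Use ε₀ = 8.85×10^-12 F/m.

Total displacement current: I_d = ε₀(πR²)(dE/dt) = (8.85×10^-12)(0.01158)(1.91×10^10) = 1.957×10^-3 A.
∮B·dl = μ₀ I_d,enc with I_d,enc = I_d r²/R² = 1.173×10^-3 A; so B = μ₀ I_d,enc/(2πr) = 4.99×10^-9 T.

4.99×10^-9 T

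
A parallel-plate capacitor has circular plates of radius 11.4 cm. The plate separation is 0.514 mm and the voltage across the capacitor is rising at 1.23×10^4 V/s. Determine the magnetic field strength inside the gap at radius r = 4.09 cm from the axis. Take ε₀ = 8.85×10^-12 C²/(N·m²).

I_d = C dV/dt with C = ε₀πR²/d = 7.030×10^-10 F, so I_d = (7.030×10^-10)(1.23×10^4) = 8.647×10^-6 A.
For r < R the Ampère–Maxwell law gives B(2πr) = μ₀ I_d (r²/R²), so B = μ₀ I_d r/(2πR²) = (4π×10^-7)(8.647×10^-6)(0.0409)/(2π·0.114²) = 5.44×10^-12 T.

5.44×10^-12 T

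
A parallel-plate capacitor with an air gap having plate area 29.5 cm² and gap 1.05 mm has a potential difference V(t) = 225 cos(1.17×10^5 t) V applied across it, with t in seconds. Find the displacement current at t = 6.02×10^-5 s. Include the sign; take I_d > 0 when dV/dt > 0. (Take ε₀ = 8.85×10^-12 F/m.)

-4.51×10^-4 A

dE/dt = (V₀ω/d)·−sin(ωt) with ωt = 7.0434 rad: (225)(1.17×10^5)(-0.6891)/(1.05×10^-3) = -1.728×10^10 V/(m·s).
I_d = ε₀ A dE/dt = (8.85×10^-12)(2.95×10^-3)(-1.728×10^10) = -4.51×10^-4 A.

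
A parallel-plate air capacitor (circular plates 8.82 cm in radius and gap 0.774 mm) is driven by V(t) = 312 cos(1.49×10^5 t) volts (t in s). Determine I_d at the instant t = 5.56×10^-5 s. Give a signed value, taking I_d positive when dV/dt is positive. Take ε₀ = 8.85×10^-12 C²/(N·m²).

dE/dt = (V₀ω/d)·−sin(ωt) with ωt = 8.2844 rad: (312)(1.49×10^5)(-0.9088)/(7.74×10^-4) = -5.458×10^10 V/(m·s).
I_d = ε₀ A dE/dt = (8.85×10^-12)(0.02444)(-5.458×10^10) = -0.0118 A.

-0.0118 A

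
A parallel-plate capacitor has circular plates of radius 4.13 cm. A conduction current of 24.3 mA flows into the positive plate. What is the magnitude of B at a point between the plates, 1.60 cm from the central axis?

Between the plates the displacement current equals the wire current: I_d = 24.3 mA = 0.0243 A.
∮B·dl = μ₀ I_d,enc with I_d,enc = I_d r²/R² = 3.647×10^-3 A; so B = μ₀ I_d,enc/(2πr) = 4.56×10^-8 T.

4.56×10^-8 T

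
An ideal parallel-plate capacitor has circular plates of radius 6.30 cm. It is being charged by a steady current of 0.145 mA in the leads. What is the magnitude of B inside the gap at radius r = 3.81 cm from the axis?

2.78×10^-10 T

Between the plates the displacement current equals the wire current: I_d = 0.145 mA = 1.45×10^-4 A.
An Ampèrian loop of radius r encloses a fraction (r/R)² of I_d. Then B·2πr = μ₀ I_d (r/R)², giving B = μ₀ I_d r/(2πR²) = 2.78×10^-10 T.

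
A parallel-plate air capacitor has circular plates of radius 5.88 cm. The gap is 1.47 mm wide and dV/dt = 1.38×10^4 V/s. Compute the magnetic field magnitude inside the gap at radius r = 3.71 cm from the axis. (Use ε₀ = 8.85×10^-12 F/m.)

1.94×10^-12 T

I_d = C dV/dt with C = ε₀πR²/d = 6.538×10^-11 F, so I_d = (6.538×10^-11)(1.38×10^4) = 9.022×10^-7 A.
An Ampèrian loop of radius r encloses a fraction (r/R)² of I_d. Then B·2πr = μ₀ I_d (r/R)², giving B = μ₀ I_d r/(2πR²) = 1.94×10^-12 T.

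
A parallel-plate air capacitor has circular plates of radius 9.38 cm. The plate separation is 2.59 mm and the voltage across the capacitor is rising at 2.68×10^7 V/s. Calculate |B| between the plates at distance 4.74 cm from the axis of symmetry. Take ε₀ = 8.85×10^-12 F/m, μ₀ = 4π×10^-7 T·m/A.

2.73×10^-9 T

I_d = C dV/dt with C = ε₀πR²/d = 9.445×10^-11 F, so I_d = (9.445×10^-11)(2.68×10^7) = 2.531×10^-3 A.
For r < R the Ampère–Maxwell law gives B(2πr) = μ₀ I_d (r²/R²), so B = μ₀ I_d r/(2πR²) = (4π×10^-7)(2.531×10^-3)(0.0474)/(2π·0.0938²) = 2.73×10^-9 T.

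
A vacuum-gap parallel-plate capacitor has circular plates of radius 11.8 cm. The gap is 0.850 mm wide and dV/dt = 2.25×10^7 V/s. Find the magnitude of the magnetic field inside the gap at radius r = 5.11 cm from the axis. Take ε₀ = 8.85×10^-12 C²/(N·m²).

7.52×10^-9 T

I_d = C dV/dt with C = ε₀πR²/d = 4.554×10^-10 F, so I_d = (4.554×10^-10)(2.25×10^7) = 0.01025 A.
An Ampèrian loop of radius r encloses a fraction (r/R)² of I_d. Then B·2πr = μ₀ I_d (r/R)², giving B = μ₀ I_d r/(2πR²) = 7.52×10^-9 T.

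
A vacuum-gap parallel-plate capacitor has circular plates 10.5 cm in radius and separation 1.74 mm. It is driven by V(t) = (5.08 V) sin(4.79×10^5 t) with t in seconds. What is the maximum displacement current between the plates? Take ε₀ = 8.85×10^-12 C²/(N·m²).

4.29×10^-4 A

(dE/dt)_max = V₀ω/d = 1.398×10^9 V/(m·s); ω = 4.79×10^5 rad/s.
I_d,max = ε₀ A (dE/dt)_max = (8.85×10^-12)(0.03464)(1.398×10^9) = 4.29×10^-4 A.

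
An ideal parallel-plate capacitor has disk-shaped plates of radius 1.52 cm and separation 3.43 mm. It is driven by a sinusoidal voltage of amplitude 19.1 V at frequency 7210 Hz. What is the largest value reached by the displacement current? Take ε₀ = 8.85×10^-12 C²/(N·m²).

C = ε₀A/d = (8.85×10^-12)(7.258×10^-4)/(3.43×10^-3) = 1.873×10^-12 F; ω = 2πf = 4.530×10^4 rad/s.
I_d = C dV/dt, so |I_d|_max = C V₀ ω = (1.873×10^-12)(19.1)(4.530×10^4) = 1.62×10^-6 A.

1.62×10^-6 A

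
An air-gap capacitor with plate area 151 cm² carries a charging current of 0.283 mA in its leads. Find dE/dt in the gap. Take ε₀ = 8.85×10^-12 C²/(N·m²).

The displacement current between the plates equals the conduction current, I_d = 0.283 mA.
Inverting I_d = ε₀ A dE/dt gives dE/dt = 2.83×10^-4 / (8.85×10^-12 · 0.0151) = 2.12×10^9 V/(m·s).

2.12×10^9 V/(m·s)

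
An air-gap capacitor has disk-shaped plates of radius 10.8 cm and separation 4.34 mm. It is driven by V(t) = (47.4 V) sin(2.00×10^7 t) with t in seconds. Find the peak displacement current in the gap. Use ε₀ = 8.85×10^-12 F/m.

0.0708 A

(dE/dt)_max = V₀ω/d = 2.184×10^11 V/(m·s); ω = 2.00×10^7 rad/s.
I_d,max = ε₀ A (dE/dt)_max = (8.85×10^-12)(0.03664)(2.184×10^11) = 0.0708 A.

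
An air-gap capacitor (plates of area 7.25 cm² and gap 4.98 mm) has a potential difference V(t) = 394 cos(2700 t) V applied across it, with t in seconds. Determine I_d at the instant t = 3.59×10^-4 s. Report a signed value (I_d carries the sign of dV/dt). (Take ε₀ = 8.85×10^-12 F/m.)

-1.13×10^-6 A

dV/dt = (394)(2700)·−sin(0.9693) = -8.771×10^5 V/s.
I_d = C dV/dt with C = ε₀A/d = (8.85×10^-12)(7.25×10^-4)/(4.98×10^-3) = 1.288×10^-12 F, so I_d = (1.288×10^-12)(-8.771×10^5) = -1.13×10^-6 A.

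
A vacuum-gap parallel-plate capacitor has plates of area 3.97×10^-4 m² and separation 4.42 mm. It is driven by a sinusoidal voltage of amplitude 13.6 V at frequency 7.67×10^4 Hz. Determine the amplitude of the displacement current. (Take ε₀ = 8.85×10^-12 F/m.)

5.21×10^-6 A

C = ε₀A/d = (8.85×10^-12)(3.97×10^-4)/(4.42×10^-3) = 7.949×10^-13 F; ω = 2πf = 4.819×10^5 rad/s.
I_d = C dV/dt, so |I_d|_max = C V₀ ω = (7.949×10^-13)(13.6)(4.819×10^5) = 5.21×10^-6 A.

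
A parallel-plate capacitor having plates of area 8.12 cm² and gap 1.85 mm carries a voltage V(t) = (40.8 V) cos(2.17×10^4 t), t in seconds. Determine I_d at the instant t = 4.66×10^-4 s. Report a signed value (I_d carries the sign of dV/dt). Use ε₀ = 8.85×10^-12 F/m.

dE/dt = (V₀ω/d)·−sin(ωt) with ωt = 10.1122 rad: (40.8)(2.17×10^4)(0.6345)/(1.85×10^-3) = 3.037×10^8 V/(m·s).
I_d = ε₀ A dE/dt = (8.85×10^-12)(8.12×10^-4)(3.037×10^8) = 2.18×10^-6 A.

2.18×10^-6 A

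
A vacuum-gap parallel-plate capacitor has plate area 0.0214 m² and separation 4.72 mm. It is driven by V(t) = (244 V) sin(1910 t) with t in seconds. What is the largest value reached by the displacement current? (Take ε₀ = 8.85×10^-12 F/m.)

1.87×10^-5 A

(dE/dt)_max = V₀ω/d = 9.874×10^7 V/(m·s); ω = 1910 rad/s.
I_d,max = ε₀ A (dE/dt)_max = (8.85×10^-12)(0.0214)(9.874×10^7) = 1.87×10^-5 A.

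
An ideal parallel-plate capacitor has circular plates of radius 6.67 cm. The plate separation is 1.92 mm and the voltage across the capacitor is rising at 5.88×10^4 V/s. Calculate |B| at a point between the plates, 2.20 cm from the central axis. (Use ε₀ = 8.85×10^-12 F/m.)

3.75×10^-12 T

dE/dt = (dV/dt)/d = 3.063×10^7 V/(m·s); I_d = ε₀(πR²)(dE/dt) = (8.85×10^-12)(0.01398)(3.063×10^7) = 3.790×10^-6 A.
∮B·dl = μ₀ I_d,enc with I_d,enc = I_d r²/R² = 4.123×10^-7 A; so B = μ₀ I_d,enc/(2πr) = 3.75×10^-12 T.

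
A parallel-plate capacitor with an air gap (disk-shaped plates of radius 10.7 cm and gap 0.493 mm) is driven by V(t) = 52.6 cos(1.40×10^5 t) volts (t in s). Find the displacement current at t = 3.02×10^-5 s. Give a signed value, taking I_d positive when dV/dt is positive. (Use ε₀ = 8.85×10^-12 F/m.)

dE/dt = (V₀ω/d)·−sin(ωt) with ωt = 4.228 rad: (52.6)(1.40×10^5)(0.8850)/(4.93×10^-4) = 1.322×10^10 V/(m·s).
I_d = ε₀ A dE/dt = (8.85×10^-12)(0.03597)(1.322×10^10) = 4.21×10^-3 A.

4.21×10^-3 A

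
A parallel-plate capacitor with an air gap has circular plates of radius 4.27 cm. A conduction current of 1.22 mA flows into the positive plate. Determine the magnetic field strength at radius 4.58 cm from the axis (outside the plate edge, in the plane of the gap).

5.33×10^-9 T

No conduction current crosses the gap, so I_d there equals the 1.22×10^-3 A in the leads.
For r ≥ R the full I_d is enclosed: B = μ₀ I_d/(2πr) = (4π×10^-7)(1.22×10^-3)/(2π·0.0458) = 5.33×10^-9 T.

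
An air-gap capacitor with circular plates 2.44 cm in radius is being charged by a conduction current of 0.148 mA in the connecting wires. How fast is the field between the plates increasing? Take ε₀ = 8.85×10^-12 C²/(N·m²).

8.94×10^9 V/(m·s)

The displacement current between the plates equals the conduction current, I_d = 0.148 mA.
Then dE/dt = I_d/(ε₀A) = 8.94×10^9 V/(m·s).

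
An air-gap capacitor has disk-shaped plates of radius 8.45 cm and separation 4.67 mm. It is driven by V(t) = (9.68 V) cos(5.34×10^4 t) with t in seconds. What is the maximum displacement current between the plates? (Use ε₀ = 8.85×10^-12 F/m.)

2.20×10^-5 A

C = ε₀A/d = (8.85×10^-12)(0.02243)/(4.67×10^-3) = 4.251×10^-11 F; ω = 5.34×10^4 rad/s.
I_d = C dV/dt, so |I_d|_max = C V₀ ω = (4.251×10^-11)(9.68)(5.34×10^4) = 2.20×10^-5 A.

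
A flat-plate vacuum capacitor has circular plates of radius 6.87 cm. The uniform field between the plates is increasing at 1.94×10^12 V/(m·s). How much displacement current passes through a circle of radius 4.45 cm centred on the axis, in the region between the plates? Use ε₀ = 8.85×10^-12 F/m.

Through the whole plate area (πR² = 0.01483 m²), I_d = ε₀ πR² dE/dt = 0.2546 A.
Since J_d is uniform, the enclosed fraction is (r/R)² = 0.4196, giving I_d,enc = 0.107 A.

0.107 A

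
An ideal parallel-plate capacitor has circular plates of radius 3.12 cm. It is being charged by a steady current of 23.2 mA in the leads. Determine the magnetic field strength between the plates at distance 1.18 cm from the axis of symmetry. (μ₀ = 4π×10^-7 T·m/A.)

5.62×10^-8 T

Between the plates the displacement current equals the wire current: I_d = 23.2 mA = 0.0232 A.
An Ampèrian loop of radius r encloses a fraction (r/R)² of I_d. Then B·2πr = μ₀ I_d (r/R)², giving B = μ₀ I_d r/(2πR²) = 5.62×10^-8 T.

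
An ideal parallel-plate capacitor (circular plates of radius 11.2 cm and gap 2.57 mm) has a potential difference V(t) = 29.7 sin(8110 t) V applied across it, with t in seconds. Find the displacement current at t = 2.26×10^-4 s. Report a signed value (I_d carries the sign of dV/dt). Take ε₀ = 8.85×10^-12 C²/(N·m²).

-8.47×10^-6 A

dV/dt = (29.7)(8110)·cos(1.83286) = -6.240×10^4 V/s.
I_d = C dV/dt with C = ε₀A/d = (8.85×10^-12)(0.03941)/(2.57×10^-3) = 1.357×10^-10 F, so I_d = (1.357×10^-10)(-6.240×10^4) = -8.47×10^-6 A.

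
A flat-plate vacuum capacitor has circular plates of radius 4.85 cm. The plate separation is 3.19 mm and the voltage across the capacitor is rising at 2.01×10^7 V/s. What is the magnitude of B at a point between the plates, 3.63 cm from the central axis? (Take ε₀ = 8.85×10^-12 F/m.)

1.27×10^-9 T

I_d = C dV/dt with C = ε₀πR²/d = 2.050×10^-11 F, so I_d = (2.050×10^-11)(2.01×10^7) = 4.121×10^-4 A.
An Ampèrian loop of radius r encloses a fraction (r/R)² of I_d. Then B·2πr = μ₀ I_d (r/R)², giving B = μ₀ I_d r/(2πR²) = 1.27×10^-9 T.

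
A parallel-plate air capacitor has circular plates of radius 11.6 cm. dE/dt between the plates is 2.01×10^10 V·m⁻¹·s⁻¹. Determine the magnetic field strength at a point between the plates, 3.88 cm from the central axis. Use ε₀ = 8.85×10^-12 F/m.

4.34×10^-9 T

I_d = ε₀ dΦ_E/dt = ε₀ πR² (dE/dt) = (8.85×10^-12)(0.04227)(2.01×10^10) = 7.519×10^-3 A through the full plate area.
An Ampèrian loop of radius r encloses a fraction (r/R)² of I_d. Then B·2πr = μ₀ I_d (r/R)², giving B = μ₀ I_d r/(2πR²) = 4.34×10^-9 T.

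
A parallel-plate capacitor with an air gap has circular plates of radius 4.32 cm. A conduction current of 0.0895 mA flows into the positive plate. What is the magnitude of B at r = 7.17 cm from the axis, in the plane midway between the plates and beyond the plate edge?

2.50×10^-10 T

By continuity the displacement current in the gap matches the conduction current: I_d = 8.95×10^-5 A.
Outside the plates the loop encloses all of I_d, so B·2πr = μ₀ I_d and B = 2.50×10^-10 T.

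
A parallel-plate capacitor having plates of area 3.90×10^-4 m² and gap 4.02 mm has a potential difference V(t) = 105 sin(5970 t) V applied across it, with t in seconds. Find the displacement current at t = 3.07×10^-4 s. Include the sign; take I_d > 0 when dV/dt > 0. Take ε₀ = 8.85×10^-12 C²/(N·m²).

-1.39×10^-7 A

dV/dt = (105)(5970)·cos(1.83279) = -1.624×10^5 V/s.
I_d = C dV/dt with C = ε₀A/d = (8.85×10^-12)(3.90×10^-4)/(4.02×10^-3) = 8.586×10^-13 F, so I_d = (8.586×10^-13)(-1.624×10^5) = -1.39×10^-7 A.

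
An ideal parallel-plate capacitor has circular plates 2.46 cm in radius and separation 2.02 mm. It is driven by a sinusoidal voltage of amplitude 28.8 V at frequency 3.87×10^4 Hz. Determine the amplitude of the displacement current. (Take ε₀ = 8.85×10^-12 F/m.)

(dE/dt)_max = V₀ω/d = 3.467×10^9 V/(m·s); ω = 2πf = 2.432×10^5 rad/s.
I_d,max = ε₀ A (dE/dt)_max = (8.85×10^-12)(1.901×10^-3)(3.467×10^9) = 5.83×10^-5 A.

5.83×10^-5 A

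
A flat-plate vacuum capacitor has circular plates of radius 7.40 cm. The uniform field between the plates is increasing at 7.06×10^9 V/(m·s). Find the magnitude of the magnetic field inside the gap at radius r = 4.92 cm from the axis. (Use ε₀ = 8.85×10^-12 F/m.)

1.93×10^-9 T

I_d = ε₀ dΦ_E/dt = ε₀ πR² (dE/dt) = (8.85×10^-12)(0.01720)(7.06×10^9) = 1.075×10^-3 A through the full plate area.
For r < R the Ampère–Maxwell law gives B(2πr) = μ₀ I_d (r²/R²), so B = μ₀ I_d r/(2πR²) = (4π×10^-7)(1.075×10^-3)(0.0492)/(2π·0.0740²) = 1.93×10^-9 T.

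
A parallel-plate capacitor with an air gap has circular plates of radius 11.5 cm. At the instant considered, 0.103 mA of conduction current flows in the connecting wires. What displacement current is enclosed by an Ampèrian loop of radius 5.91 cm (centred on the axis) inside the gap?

No conduction current crosses the gap, so I_d there equals the 1.03×10^-4 A in the leads.
Since J_d is uniform, the enclosed fraction is (r/R)² = 0.2641, giving I_d,enc = 2.72×10^-5 A.

2.72×10^-5 A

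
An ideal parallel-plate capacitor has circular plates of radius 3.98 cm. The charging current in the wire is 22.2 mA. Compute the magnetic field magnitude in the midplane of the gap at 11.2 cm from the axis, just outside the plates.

3.96×10^-8 T

No conduction current crosses the gap, so I_d there equals the 0.0222 A in the leads.
For r ≥ R the full I_d is enclosed: B = μ₀ I_d/(2πr) = (4π×10^-7)(0.0222)/(2π·0.112) = 3.96×10^-8 T.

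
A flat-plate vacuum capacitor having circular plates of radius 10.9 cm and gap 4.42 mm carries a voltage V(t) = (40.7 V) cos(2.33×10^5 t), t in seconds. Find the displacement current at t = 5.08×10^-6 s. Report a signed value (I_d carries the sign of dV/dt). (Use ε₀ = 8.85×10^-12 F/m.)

dV/dt = (40.7)(2.33×10^5)·−sin(1.18364) = -8.781×10^6 V/s.
I_d = C dV/dt with C = ε₀A/d = (8.85×10^-12)(0.03733)/(4.42×10^-3) = 7.474×10^-11 F, so I_d = (7.474×10^-11)(-8.781×10^6) = -6.56×10^-4 A.

-6.56×10^-4 A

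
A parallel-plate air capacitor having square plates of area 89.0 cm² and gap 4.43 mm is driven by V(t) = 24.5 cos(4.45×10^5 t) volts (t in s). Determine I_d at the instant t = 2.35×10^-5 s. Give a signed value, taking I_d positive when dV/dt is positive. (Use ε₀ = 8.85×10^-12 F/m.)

dE/dt = (V₀ω/d)·−sin(ωt) with ωt = 10.4575 rad: (24.5)(4.45×10^5)(0.8587)/(4.43×10^-3) = 2.113×10^9 V/(m·s).
I_d = ε₀ A dE/dt = (8.85×10^-12)(8.90×10^-3)(2.113×10^9) = 1.66×10^-4 A.

1.66×10^-4 A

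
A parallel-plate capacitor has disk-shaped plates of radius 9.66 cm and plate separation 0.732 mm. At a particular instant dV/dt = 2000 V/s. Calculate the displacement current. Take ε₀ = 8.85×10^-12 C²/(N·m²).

7.09×10^-7 A

C = ε₀A/d = (8.85×10^-12)(0.02932)/(7.32×10^-4) = 3.545×10^-10 F.
I_d = C dV/dt = (3.545×10^-10)(2000) = 7.09×10^-7 A.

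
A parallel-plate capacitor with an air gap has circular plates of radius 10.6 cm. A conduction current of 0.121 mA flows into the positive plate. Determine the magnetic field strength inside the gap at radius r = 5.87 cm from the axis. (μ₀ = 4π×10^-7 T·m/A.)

1.26×10^-10 T

By continuity the displacement current in the gap matches the conduction current: I_d = 1.21×10^-4 A.
For r < R the Ampère–Maxwell law gives B(2πr) = μ₀ I_d (r²/R²), so B = μ₀ I_d r/(2πR²) = (4π×10^-7)(1.21×10^-4)(0.0587)/(2π·0.106²) = 1.26×10^-10 T.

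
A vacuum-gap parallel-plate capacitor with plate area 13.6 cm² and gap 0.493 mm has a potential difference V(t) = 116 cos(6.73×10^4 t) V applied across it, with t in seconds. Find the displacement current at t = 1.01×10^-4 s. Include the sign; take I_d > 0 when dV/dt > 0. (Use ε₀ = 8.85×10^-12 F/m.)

-9.37×10^-5 A

dE/dt = (V₀ω/d)·−sin(ωt) with ωt = 6.7973 rad: (116)(6.73×10^4)(-0.4918)/(4.93×10^-4) = -7.788×10^9 V/(m·s).
I_d = ε₀ A dE/dt = (8.85×10^-12)(1.36×10^-3)(-7.788×10^9) = -9.37×10^-5 A.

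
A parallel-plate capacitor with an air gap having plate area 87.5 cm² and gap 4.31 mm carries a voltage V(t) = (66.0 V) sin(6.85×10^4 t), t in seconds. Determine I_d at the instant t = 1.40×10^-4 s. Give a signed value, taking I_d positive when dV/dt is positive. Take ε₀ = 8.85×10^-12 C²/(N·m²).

-8.01×10^-5 A

dV/dt = (66.0)(6.85×10^4)·cos(9.59) = -4.459×10^6 V/s.
I_d = C dV/dt with C = ε₀A/d = (8.85×10^-12)(8.75×10^-3)/(4.31×10^-3) = 1.797×10^-11 F, so I_d = (1.797×10^-11)(-4.459×10^6) = -8.01×10^-5 A.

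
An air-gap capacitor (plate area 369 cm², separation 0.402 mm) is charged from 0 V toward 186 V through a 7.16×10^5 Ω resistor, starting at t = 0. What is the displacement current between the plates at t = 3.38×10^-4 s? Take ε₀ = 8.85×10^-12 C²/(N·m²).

With C = ε₀A/d = (8.85×10^-12)(0.0369)/(4.02×10^-4) = 8.124×10^-10 F, the time constant is τ = RC = 5.817×10^-4 s, so t/τ = 0.5811 and e^(−t/τ) = 0.5593.
I_d = I_cond = (V₀/R) e^(−t/τ) = (2.598×10^-4)(0.5593) = 1.45×10^-4 A.

1.45×10^-4 A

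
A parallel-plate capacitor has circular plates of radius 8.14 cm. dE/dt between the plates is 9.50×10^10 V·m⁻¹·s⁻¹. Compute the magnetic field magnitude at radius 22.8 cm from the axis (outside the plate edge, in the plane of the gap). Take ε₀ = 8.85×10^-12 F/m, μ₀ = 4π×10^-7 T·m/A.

Through the whole plate area (πR² = 0.02082 m²), I_d = ε₀ πR² dE/dt = 0.01750 A.
For r ≥ R the full I_d is enclosed: B = μ₀ I_d/(2πr) = (4π×10^-7)(0.01750)/(2π·0.228) = 1.54×10^-8 T.

1.54×10^-8 T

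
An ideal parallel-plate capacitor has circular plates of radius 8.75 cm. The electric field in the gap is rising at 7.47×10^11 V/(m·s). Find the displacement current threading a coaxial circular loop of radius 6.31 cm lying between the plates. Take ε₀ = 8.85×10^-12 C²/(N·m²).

0.0827 A

Through the whole plate area (πR² = 0.02405 m²), I_d = ε₀ πR² dE/dt = 0.1590 A.
Since J_d is uniform, the enclosed fraction is (r/R)² = 0.5200, giving I_d,enc = 0.0827 A.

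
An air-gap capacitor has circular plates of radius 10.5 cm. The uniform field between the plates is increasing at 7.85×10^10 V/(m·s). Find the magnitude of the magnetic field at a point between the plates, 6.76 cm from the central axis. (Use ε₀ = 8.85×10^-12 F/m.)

Through the whole plate area (πR² = 0.03464 m²), I_d = ε₀ πR² dE/dt = 0.02407 A.
∮B·dl = μ₀ I_d,enc with I_d,enc = I_d r²/R² = 9.977×10^-3 A; so B = μ₀ I_d,enc/(2πr) = 2.95×10^-8 T.

2.95×10^-8 T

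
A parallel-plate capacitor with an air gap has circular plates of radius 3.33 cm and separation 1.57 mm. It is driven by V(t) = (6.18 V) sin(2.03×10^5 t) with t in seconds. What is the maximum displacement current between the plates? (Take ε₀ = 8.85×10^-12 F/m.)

2.46×10^-5 A

(dE/dt)_max = V₀ω/d = 7.991×10^8 V/(m·s); ω = 2.03×10^5 rad/s.
I_d,max = ε₀ A (dE/dt)_max = (8.85×10^-12)(3.484×10^-3)(7.991×10^8) = 2.46×10^-5 A.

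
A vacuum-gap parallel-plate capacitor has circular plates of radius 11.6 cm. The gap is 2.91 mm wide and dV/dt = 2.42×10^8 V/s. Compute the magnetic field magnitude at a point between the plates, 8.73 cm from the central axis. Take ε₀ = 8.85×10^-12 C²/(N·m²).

4.04×10^-8 T

With E = V/d, dE/dt = 8.316×10^10 V/(m·s) and πR² = 0.04227 m², giving I_d = ε₀ πR² dE/dt = 0.03111 A.
An Ampèrian loop of radius r encloses a fraction (r/R)² of I_d. Then B·2πr = μ₀ I_d (r/R)², giving B = μ₀ I_d r/(2πR²) = 4.04×10^-8 T.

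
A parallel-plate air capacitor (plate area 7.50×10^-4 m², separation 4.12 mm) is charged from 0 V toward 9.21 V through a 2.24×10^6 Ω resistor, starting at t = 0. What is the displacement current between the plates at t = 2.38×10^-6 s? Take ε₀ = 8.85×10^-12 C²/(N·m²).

With C = ε₀A/d = (8.85×10^-12)(7.50×10^-4)/(4.12×10^-3) = 1.611×10^-12 F, the time constant is τ = RC = 3.609×10^-6 s, so t/τ = 0.6595 and e^(−t/τ) = 0.5171.
I_d = I_cond = (V₀/R) e^(−t/τ) = (4.112×10^-6)(0.5171) = 2.13×10^-6 A.

2.13×10^-6 A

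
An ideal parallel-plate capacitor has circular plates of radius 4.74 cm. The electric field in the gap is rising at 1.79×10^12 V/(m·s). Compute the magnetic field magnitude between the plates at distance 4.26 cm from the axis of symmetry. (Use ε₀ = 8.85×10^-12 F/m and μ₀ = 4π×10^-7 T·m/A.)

I_d = ε₀ dΦ_E/dt = ε₀ πR² (dE/dt) = (8.85×10^-12)(7.058×10^-3)(1.79×10^12) = 0.1118 A through the full plate area.
For r < R the Ampère–Maxwell law gives B(2πr) = μ₀ I_d (r²/R²), so B = μ₀ I_d r/(2πR²) = (4π×10^-7)(0.1118)(0.0426)/(2π·0.0474²) = 4.24×10^-7 T.

4.24×10^-7 T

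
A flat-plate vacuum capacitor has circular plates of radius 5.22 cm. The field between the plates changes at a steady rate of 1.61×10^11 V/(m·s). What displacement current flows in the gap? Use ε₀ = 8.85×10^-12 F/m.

With a uniform field, Φ_E = EA, so I_d = ε₀ A dE/dt = 0.0122 A.

0.0122 A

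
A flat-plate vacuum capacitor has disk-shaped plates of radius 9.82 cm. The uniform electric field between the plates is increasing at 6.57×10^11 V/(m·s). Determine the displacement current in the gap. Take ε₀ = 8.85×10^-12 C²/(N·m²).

0.176 A

I_d = ε₀ A (dE/dt) = (8.85×10^-12)(0.03030 m²)(6.57×10^11) = 0.176 A.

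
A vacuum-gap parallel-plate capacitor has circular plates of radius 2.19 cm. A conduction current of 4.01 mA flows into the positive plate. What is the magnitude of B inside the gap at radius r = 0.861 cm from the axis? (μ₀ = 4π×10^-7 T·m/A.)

By continuity the displacement current in the gap matches the conduction current: I_d = 4.01×10^-3 A.
An Ampèrian loop of radius r encloses a fraction (r/R)² of I_d. Then B·2πr = μ₀ I_d (r/R)², giving B = μ₀ I_d r/(2πR²) = 1.44×10^-8 T.

1.44×10^-8 T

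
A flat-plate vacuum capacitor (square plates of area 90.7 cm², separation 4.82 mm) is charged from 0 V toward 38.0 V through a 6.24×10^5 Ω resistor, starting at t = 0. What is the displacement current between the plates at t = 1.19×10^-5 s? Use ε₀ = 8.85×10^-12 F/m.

With C = ε₀A/d = (8.85×10^-12)(9.07×10^-3)/(4.82×10^-3) = 1.665×10^-11 F, the time constant is τ = RC = 1.039×10^-5 s, so t/τ = 1.145 and e^(−t/τ) = 0.3182.
I_d = I_cond = (V₀/R) e^(−t/τ) = (6.090×10^-5)(0.3182) = 1.94×10^-5 A.

1.94×10^-5 A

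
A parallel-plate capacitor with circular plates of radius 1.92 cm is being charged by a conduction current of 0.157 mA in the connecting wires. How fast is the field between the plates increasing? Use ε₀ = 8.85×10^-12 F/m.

1.53×10^10 V/(m·s)

The displacement current between the plates equals the conduction current, I_d = 0.157 mA.
Since I_d = ε₀ A dE/dt, dE/dt = I_d/(ε₀A) = (1.57×10^-4)/((8.85×10^-12)(1.158×10^-3)) = 1.53×10^10 V/(m·s).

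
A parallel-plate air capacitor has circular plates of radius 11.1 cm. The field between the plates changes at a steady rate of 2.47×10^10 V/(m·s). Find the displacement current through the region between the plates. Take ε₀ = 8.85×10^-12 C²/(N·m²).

I_d = ε₀ A (dE/dt) = (8.85×10^-12)(0.03871 m²)(2.47×10^10) = 8.46×10^-3 A.

8.46×10^-3 A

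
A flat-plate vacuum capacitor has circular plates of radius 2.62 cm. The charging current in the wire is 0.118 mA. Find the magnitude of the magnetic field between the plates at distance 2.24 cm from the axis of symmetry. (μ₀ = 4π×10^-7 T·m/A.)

7.70×10^-10 T

No conduction current crosses the gap, so I_d there equals the 1.18×10^-4 A in the leads.
An Ampèrian loop of radius r encloses a fraction (r/R)² of I_d. Then B·2πr = μ₀ I_d (r/R)², giving B = μ₀ I_d r/(2πR²) = 7.70×10^-10 T.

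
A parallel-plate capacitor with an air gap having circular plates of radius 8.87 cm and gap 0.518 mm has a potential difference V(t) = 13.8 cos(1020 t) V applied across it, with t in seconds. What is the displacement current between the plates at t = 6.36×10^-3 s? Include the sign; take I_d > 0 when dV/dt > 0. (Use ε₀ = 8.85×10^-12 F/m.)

dE/dt = (V₀ω/d)·−sin(ωt) with ωt = 6.4872 rad: (13.8)(1020)(-0.2026)/(5.18×10^-4) = -5.505×10^6 V/(m·s).
I_d = ε₀ A dE/dt = (8.85×10^-12)(0.02472)(-5.505×10^6) = -1.20×10^-6 A.

-1.20×10^-6 A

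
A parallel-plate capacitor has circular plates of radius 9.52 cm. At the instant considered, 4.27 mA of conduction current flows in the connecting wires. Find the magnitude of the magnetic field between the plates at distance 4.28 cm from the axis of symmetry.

Between the plates the displacement current equals the wire current: I_d = 4.27 mA = 4.27×10^-3 A.
∮B·dl = μ₀ I_d,enc with I_d,enc = I_d r²/R² = 8.631×10^-4 A; so B = μ₀ I_d,enc/(2πr) = 4.03×10^-9 T.

4.03×10^-9 T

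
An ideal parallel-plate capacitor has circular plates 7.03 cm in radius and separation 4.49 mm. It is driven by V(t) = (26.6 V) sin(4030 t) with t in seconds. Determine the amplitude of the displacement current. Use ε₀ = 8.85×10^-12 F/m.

3.28×10^-6 A

The displacement current equals the conduction current C dV/dt, which peaks at C V₀ ω.
With C = ε₀A/d = (8.85×10^-12)(0.01553)/(4.49×10^-3) = 3.061×10^-11 F and ω = 4030 rad/s, I_d,max = (3.061×10^-11)(26.6)(4030) = 3.28×10^-6 A.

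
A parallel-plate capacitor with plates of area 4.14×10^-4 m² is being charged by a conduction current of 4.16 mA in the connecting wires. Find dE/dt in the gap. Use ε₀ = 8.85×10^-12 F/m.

1.14×10^12 V/(m·s)

By continuity, I_d in the gap equals the 4.16 mA flowing in the wire.
Then dE/dt = I_d/(ε₀A) = 1.14×10^12 V/(m·s).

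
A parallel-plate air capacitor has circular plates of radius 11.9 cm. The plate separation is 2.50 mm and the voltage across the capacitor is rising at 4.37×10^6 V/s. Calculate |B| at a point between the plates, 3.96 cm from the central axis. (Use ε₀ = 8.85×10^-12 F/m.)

3.85×10^-10 T

dE/dt = (dV/dt)/d = 1.748×10^9 V/(m·s); I_d = ε₀(πR²)(dE/dt) = (8.85×10^-12)(0.04449)(1.748×10^9) = 6.883×10^-4 A.
∮B·dl = μ₀ I_d,enc with I_d,enc = I_d r²/R² = 7.622×10^-5 A; so B = μ₀ I_d,enc/(2πr) = 3.85×10^-10 T.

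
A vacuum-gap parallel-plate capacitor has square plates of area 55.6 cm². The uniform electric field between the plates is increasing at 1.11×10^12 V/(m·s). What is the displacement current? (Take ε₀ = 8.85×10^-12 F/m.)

0.0546 A

I_d = ε₀ A (dE/dt) = (8.85×10^-12)(5.56×10^-3 m²)(1.11×10^12) = 0.0546 A.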